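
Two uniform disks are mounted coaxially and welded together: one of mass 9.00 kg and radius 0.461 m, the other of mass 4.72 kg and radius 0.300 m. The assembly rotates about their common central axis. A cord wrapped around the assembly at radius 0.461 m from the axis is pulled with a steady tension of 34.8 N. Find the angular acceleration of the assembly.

α ≈ 13.7 rad/s²

I = ½M₁R₁² + ½M₂R₂² = ½(9.00)(0.461)² + ½(4.72)(0.300)² = 1.169 kg·m².
τ = F r = (34.8)(0.461) = 16.04 N·m.
α = τ/I = 16.04/1.169 = 13.73 rad/s².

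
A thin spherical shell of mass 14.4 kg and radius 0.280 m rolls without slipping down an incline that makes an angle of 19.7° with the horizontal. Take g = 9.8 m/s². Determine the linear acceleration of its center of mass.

a ≈ 1.98 m/s²

Translation along the incline: Mg sinθ − f = Ma.
Rotation about the center: fR = Iα with I = (2/3)MR². No-slip gives a = αR, so f = (I/R²)a = (2/3)M a.
Substituting: Mg sinθ = (1 + 0.6667)Ma, so a = g sinθ/(1 + 0.6667) = (9.8) sin 19.7° / 1.667 = 1.982 m/s².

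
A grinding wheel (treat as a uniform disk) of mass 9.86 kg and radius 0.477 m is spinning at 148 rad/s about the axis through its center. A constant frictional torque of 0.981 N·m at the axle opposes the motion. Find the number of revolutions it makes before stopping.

≈ 1990 revolutions

I = ½MR² = (1/2)(9.86)(0.477)² = 1.122 kg·m².
The net torque has magnitude 0.981 N·m, opposing ω.
|α| = τ/I = 0.9810/1.122 = 0.8746 rad/s² (deceleration).
ω² = ω₀² − 2|α|θ with ω = 0 ⇒ θ = ω₀²/(2|α|) = 12520 rad = 1993 rev.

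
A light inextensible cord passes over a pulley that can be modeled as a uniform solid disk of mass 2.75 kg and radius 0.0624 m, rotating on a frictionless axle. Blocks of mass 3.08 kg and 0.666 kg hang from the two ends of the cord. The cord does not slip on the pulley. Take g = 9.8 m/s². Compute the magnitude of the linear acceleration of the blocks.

a ≈ 4.62 m/s²

I = ½MR² = (1/2)(2.75)(0.0624)² = 0.005354 kg·m².
Heavier block: m₁g − T₁ = m₁a. Lighter block: T₂ − m₂g = m₂a.
Pulley: (T₁ − T₂)R = Iα = I(a/R), so T₁ − T₂ = (I/R²)a = (1/2)M_p a = 1.375·a.
Adding the three: (m₁ − m₂)g = (m₁ + m₂ + 1.375)a, so a = (3.08 − 0.666)(9.8)/(3.08 + 0.666 + 1.375) = 4.620 m/s².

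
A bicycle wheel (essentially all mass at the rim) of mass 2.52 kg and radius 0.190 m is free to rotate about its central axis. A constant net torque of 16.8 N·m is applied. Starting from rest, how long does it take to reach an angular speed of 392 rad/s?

t ≈ 2.12 s

I = MR² = (2.52)(0.190)² = 0.09097 kg·m².
α = τ/I = 16.8/0.09097 = 184.7 rad/s².
ω = αt ⇒ t = ω/α = 392/184.7 = 2.123 s.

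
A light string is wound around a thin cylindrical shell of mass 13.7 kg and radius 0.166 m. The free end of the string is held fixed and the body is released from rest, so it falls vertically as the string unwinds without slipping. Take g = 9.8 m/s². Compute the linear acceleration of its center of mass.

Translation: Mg − T = Ma. Rotation about the center: TR = Iα with I = MR².
With a = αR: T = (I/R²)a = M a, so Mg = (1 + 1.000)Ma.
a = g/(1 + 1.000) = 9.8/2.000 = 4.900 m/s².

a ≈ 4.90 m/s²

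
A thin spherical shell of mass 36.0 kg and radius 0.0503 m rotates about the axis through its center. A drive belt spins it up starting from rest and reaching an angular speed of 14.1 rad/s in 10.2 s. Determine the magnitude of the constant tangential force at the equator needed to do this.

I = (2/3)MR² = (2/3)(36.0)(0.0503)² = 0.06072 kg·m².
α = Δω/Δt = (14.1 − 0)/10.2 = 1.382 rad/s².
The required torque is τ = Iα = (0.06072)(1.382) = 0.08394 N·m.
A tangential force at the equator gives τ = FR, so F = τ/R = 0.08394/0.0503 = 1.669 N.

F ≈ 1.67 N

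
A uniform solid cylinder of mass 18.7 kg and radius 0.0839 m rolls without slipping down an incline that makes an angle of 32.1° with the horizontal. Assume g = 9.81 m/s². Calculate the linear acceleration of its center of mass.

a ≈ 3.48 m/s²

Translation along the incline: Mg sinθ − f = Ma.
Rotation about the center: fR = Iα with I = ½MR². No-slip gives a = αR, so f = (I/R²)a = (1/2)M a.
Substituting: Mg sinθ = (1 + 0.5000)Ma, so a = g sinθ/(1 + 0.5000) = (9.81) sin 32.1° / 1.500 = 3.475 m/s².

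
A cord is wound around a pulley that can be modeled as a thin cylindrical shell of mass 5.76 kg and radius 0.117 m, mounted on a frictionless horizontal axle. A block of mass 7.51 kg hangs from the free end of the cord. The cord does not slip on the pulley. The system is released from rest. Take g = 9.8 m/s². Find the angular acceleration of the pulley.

α ≈ 47.4 rad/s²

I = MR² = (5.76)(0.117)² = 0.07885 kg·m².
Block: mg − T = ma. Pulley: TR = Iα. No-slip: a = αR, so T = (I/R²)a = 5.760·a.
Then mg = (m + 5.760)a, so a = (7.51)(9.8)/(7.51 + 5.760) = 5.546 m/s².
α = a/R = 5.546/0.117 = 47.40 rad/s².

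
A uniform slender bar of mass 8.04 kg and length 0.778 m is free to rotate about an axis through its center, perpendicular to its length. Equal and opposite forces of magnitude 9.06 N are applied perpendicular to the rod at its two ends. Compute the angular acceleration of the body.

I = (1/12)ML² = (1/12)(8.04)(0.778)² = 0.4055 kg·m².
The couple gives τ = F·(L/2) + F·(L/2) = F L = (9.06)(0.778) = 7.049 N·m.
Newton's second law for rotation, τ = Iα, gives α = τ/I = 7.049/0.4055 = 17.38 rad/s².

α ≈ 17.4 rad/s²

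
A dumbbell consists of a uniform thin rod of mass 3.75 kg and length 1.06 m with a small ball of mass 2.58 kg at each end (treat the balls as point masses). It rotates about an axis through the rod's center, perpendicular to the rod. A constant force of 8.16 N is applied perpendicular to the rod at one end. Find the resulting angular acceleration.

α ≈ 2.40 rad/s²

I_rod = (1/12)ML² = (1/12)(3.75)(1.06)² = 0.3511 kg·m².
I_balls = 2·m·(L/2)² = 2(2.58)(0.5300)² = 1.449 kg·m².
Total I = 1.801 kg·m².
τ = F·(L/2) = (8.16)(0.530) = 4.325 N·m.
α = τ/I = 4.325/1.801 = 2.402 rad/s².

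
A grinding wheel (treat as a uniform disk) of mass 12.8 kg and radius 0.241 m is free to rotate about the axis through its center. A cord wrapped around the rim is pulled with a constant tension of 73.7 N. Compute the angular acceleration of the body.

α ≈ 47.8 rad/s²

I = ½MR² = (1/2)(12.8)(0.241)² = 0.3717 kg·m².
τ = F R = (73.7)(0.241) = 17.76 N·m.
Newton's second law for rotation, τ = Iα, gives α = τ/I = 17.76/0.3717 = 47.78 rad/s².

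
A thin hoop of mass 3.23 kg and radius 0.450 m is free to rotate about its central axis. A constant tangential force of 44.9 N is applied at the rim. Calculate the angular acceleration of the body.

I = MR² = (3.23)(0.450)² = 0.6541 kg·m².
τ = F R = (44.9)(0.450) = 20.20 N·m.
From τ = Iα: α = 20.20/0.6541 = 30.89 rad/s².

α ≈ 30.9 rad/s²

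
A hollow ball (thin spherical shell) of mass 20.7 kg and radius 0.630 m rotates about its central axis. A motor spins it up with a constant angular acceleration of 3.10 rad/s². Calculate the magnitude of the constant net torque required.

τ ≈ 17.0 N·m

I = (2/3)MR² = (2/3)(20.7)(0.630)² = 5.477 kg·m².
τ = Iα = (5.477)(3.100) = 16.98 N·m.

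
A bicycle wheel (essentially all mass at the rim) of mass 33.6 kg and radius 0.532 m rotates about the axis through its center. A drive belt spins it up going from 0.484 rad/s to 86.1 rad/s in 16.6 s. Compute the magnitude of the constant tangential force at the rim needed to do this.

I = MR² = (33.6)(0.532)² = 9.510 kg·m².
α = Δω/Δt = (86.1 − 0.484)/16.6 = 5.158 rad/s².
The required torque is τ = Iα = (9.510)(5.158) = 49.05 N·m.
A tangential force at the rim gives τ = FR, so F = τ/R = 49.05/0.532 = 92.19 N.

F ≈ 92.2 N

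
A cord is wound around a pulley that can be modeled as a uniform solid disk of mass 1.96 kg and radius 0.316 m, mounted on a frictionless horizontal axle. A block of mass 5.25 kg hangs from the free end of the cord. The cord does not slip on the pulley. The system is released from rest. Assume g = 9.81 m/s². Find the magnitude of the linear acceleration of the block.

a ≈ 8.27 m/s²

I = ½MR² = (1/2)(1.96)(0.316)² = 0.09786 kg·m².
Block: mg − T = ma. Pulley: TR = Iα. No-slip: a = αR, so T = (I/R²)a = 0.9800·a.
Then mg = (m + 0.9800)a, so a = (5.25)(9.81)/(5.25 + 0.9800) = 8.267 m/s².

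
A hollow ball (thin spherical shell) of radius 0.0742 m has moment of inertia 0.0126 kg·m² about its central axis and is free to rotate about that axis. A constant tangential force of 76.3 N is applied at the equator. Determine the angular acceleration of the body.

α ≈ 449 rad/s²

τ = F R = (76.3)(0.0742) = 5.661 N·m.
From τ = Iα: α = 5.661/0.01260 = 449.3 rad/s².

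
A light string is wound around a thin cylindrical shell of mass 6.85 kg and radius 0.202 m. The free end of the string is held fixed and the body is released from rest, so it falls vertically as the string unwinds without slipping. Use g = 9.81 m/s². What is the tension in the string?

T ≈ 33.6 N

Translation: Mg − T = Ma. Rotation about the center: TR = Iα with I = MR².
With a = αR: T = (I/R²)a = M a, so Mg = (1 + 1.000)Ma.
a = g/(1 + 1.000) = 9.81/2.000 = 4.905 m/s².
T = 1.000·M·a = (1.000)(6.85)(4.905) = 33.60 N.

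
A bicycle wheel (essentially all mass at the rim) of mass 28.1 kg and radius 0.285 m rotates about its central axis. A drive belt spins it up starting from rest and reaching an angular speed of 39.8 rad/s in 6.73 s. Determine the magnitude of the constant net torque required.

τ ≈ 13.5 N·m

I = MR² = (28.1)(0.285)² = 2.282 kg·m².
α = Δω/Δt = (39.8 − 0)/6.73 = 5.914 rad/s².
τ = Iα = (2.282)(5.914) = 13.50 N·m.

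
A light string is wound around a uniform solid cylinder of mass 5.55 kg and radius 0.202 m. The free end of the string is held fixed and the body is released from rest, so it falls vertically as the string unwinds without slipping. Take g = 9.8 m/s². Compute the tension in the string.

Translation: Mg − T = Ma. Rotation about the center: TR = Iα with I = ½MR².
With a = αR: T = (I/R²)a = (1/2)M a, so Mg = (1 + 0.5000)Ma.
a = g/(1 + 0.5000) = 9.8/1.500 = 6.533 m/s².
T = 0.5000·M·a = (0.5000)(5.55)(6.533) = 18.13 N.

T ≈ 18.1 N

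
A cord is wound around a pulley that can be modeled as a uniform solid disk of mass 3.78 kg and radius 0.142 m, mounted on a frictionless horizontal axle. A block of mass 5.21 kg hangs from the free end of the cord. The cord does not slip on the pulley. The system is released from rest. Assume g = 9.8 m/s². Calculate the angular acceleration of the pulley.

I = ½MR² = (1/2)(3.78)(0.142)² = 0.03811 kg·m².
Block: mg − T = ma. Pulley: TR = Iα. No-slip: a = αR, so T = (I/R²)a = 1.890·a.
Then mg = (m + 1.890)a, so a = (5.21)(9.8)/(5.21 + 1.890) = 7.191 m/s².
α = a/R = 7.191/0.142 = 50.64 rad/s².

α ≈ 50.6 rad/s²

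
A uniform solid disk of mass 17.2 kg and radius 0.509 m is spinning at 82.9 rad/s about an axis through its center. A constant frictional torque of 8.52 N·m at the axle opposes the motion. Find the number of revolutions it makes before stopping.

≈ 143 revolutions

I = ½MR² = (1/2)(17.2)(0.509)² = 2.228 kg·m².
The net torque has magnitude 8.52 N·m, opposing ω.
|α| = τ/I = 8.520/2.228 = 3.824 rad/s² (deceleration).
ω² = ω₀² − 2|α|θ with ω = 0 ⇒ θ = ω₀²/(2|α|) = 898.6 rad = 143.0 rev.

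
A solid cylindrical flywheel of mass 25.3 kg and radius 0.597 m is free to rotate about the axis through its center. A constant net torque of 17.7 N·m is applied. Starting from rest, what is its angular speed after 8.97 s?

ω ≈ 35.2 rad/s

I = ½MR² = (1/2)(25.3)(0.597)² = 4.509 kg·m².
α = τ/I = 17.7/4.509 = 3.926 rad/s².
ω = ω₀ + αt = 0 + (3.926)(8.97) = 35.21 rad/s.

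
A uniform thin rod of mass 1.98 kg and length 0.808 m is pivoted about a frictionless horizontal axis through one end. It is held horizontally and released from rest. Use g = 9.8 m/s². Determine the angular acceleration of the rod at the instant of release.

About the pivot, I = (1/3)ML² = (1/3)(1.98)(0.808)² = 0.4309 kg·m².
The weight acts at the center, a distance L/2 = 0.4040 m from the pivot; τ = Mg(L/2) = 7.839 N·m.
α = τ/I = 7.839/0.4309 = 18.19 rad/s².
(Equivalently α = (3g/(2L)) = 18.19 rad/s².)

α ≈ 18.2 rad/s²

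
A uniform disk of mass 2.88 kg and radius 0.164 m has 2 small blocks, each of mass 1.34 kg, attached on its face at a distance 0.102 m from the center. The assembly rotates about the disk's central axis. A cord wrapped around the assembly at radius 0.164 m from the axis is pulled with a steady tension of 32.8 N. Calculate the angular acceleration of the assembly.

I_disk = ½MR² = ½(2.88)(0.164)² = 0.03873 kg·m².
I_blocks = 2·m·r² = 2(1.34)(0.102)² = 0.02788 kg·m².
Total I = 0.06661 kg·m².
τ = F r = (32.8)(0.164) = 5.379 N·m.
α = τ/I = 5.379/0.06661 = 80.75 rad/s².

α ≈ 80.8 rad/s²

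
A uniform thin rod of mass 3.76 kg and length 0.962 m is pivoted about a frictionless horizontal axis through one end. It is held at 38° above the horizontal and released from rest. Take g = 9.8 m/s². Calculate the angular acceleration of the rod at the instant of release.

About the pivot, I = (1/3)ML² = (1/3)(3.76)(0.962)² = 1.160 kg·m².
The weight acts at the center, a distance L/2 = 0.4810 m from the pivot; τ = Mg(L/2) cos 38° = 13.97 N·m.
α = τ/I = 13.97/1.160 = 12.04 rad/s².
(Equivalently α = (3g/(2L)) cos 38° = 12.04 rad/s².)

α ≈ 12.0 rad/s²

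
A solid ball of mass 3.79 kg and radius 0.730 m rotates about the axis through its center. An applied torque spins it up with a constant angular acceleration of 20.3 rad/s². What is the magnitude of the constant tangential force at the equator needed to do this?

I = (2/5)MR² = (2/5)(3.79)(0.730)² = 0.8079 kg·m².
The required torque is τ = Iα = (0.8079)(20.30) = 16.40 N·m.
A tangential force at the equator gives τ = FR, so F = τ/R = 16.40/0.730 = 22.47 N.

F ≈ 22.5 N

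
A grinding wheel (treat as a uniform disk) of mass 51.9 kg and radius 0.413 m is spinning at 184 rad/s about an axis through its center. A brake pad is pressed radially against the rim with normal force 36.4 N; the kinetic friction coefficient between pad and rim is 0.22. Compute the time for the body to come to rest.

t ≈ 246 s

I = ½MR² = (1/2)(51.9)(0.413)² = 4.426 kg·m².
Friction force f = μN = (0.22)(36.4) = 8.008 N at the rim; torque magnitude τ = fR = 3.307 N·m, opposing ω.
|α| = τ/I = 3.307/4.426 = 0.7472 rad/s² (deceleration).
0 = ω₀ − |α|t ⇒ t = ω₀/|α| = 184/0.7472 = 246.3 s.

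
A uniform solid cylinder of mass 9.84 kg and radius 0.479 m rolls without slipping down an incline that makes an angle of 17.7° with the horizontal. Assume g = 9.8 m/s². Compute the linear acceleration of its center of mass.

a ≈ 1.99 m/s²

Translation along the incline: Mg sinθ − f = Ma.
Rotation about the center: fR = Iα with I = ½MR². No-slip gives a = αR, so f = (I/R²)a = (1/2)M a.
Substituting: Mg sinθ = (1 + 0.5000)Ma, so a = g sinθ/(1 + 0.5000) = (9.8) sin 17.7° / 1.500 = 1.986 m/s².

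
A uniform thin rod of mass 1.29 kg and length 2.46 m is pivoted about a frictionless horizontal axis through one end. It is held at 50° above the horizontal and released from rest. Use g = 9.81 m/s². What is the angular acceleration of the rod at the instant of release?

About the pivot, I = (1/3)ML² = (1/3)(1.29)(2.46)² = 2.602 kg·m².
The weight acts at the center, a distance L/2 = 1.230 m from the pivot; τ = Mg(L/2) cos 50° = 10.01 N·m.
α = τ/I = 10.01/2.602 = 3.845 rad/s².
(Equivalently α = (3g/(2L)) cos 50° = 3.845 rad/s².)

α ≈ 3.84 rad/s²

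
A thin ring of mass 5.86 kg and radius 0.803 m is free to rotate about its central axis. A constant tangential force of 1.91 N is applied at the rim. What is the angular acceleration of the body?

I = MR² = (5.86)(0.803)² = 3.779 kg·m².
τ = F R = (1.91)(0.803) = 1.534 N·m.
From τ = Iα: α = 1.534/3.779 = 0.4059 rad/s².

α ≈ 0.406 rad/s²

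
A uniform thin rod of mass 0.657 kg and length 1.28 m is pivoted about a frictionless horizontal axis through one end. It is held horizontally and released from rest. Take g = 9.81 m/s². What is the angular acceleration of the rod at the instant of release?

α ≈ 11.5 rad/s²

About the pivot, I = (1/3)ML² = (1/3)(0.657)(1.28)² = 0.3588 kg·m².
The weight acts at the center, a distance L/2 = 0.6400 m from the pivot; τ = Mg(L/2) = 4.125 N·m.
α = τ/I = 4.125/0.3588 = 11.50 rad/s².
(Equivalently α = (3g/(2L)) = 11.50 rad/s².)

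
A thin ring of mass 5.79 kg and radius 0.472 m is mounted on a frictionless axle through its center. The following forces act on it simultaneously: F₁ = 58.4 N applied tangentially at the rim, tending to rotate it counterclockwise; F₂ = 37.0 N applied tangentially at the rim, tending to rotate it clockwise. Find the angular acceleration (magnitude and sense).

I = MR² = (5.79)(0.472)² = 1.290 kg·m².
Taking counterclockwise as positive: τ₁ = +(58.4)(0.472) = +27.56 N·m; τ₂ = −(37.0)(0.472) = −17.46 N·m.
Net torque τ = 10.10 N·m.
α = τ/I = 10.10/1.290 = 7.831 rad/s².

α ≈ 7.83 rad/s², counterclockwise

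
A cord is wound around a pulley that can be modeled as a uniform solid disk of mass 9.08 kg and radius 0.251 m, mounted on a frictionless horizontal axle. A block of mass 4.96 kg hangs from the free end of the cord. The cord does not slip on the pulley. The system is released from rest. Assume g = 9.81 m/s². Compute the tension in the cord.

T ≈ 23.3 N

I = ½MR² = (1/2)(9.08)(0.251)² = 0.2860 kg·m².
Block: mg − T = ma. Pulley: TR = Iα. No-slip: a = αR, so T = (I/R²)a = 4.540·a.
Then mg = (m + 4.540)a, so a = (4.96)(9.81)/(4.96 + 4.540) = 5.122 m/s².
T = 4.540·a = 23.25 N.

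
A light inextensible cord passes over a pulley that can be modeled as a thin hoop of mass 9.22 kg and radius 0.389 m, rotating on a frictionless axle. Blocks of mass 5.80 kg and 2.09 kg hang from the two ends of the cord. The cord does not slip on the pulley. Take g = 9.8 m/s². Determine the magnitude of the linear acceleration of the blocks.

I = MR² = (9.22)(0.389)² = 1.395 kg·m².
Heavier block: m₁g − T₁ = m₁a. Lighter block: T₂ − m₂g = m₂a.
Pulley: (T₁ − T₂)R = Iα = I(a/R), so T₁ − T₂ = (I/R²)a = 1·M_p a = 9.220·a.
Adding the three: (m₁ − m₂)g = (m₁ + m₂ + 9.220)a, so a = (5.80 − 2.09)(9.8)/(5.80 + 2.09 + 9.220) = 2.125 m/s².

a ≈ 2.12 m/s²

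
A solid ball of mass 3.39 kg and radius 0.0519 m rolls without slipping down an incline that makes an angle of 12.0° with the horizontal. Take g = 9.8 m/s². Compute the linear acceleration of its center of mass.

a ≈ 1.46 m/s²

Translation along the incline: Mg sinθ − f = Ma.
Rotation about the center: fR = Iα with I = (2/5)MR². No-slip gives a = αR, so f = (I/R²)a = (2/5)M a.
Substituting: Mg sinθ = (1 + 0.4000)Ma, so a = g sinθ/(1 + 0.4000) = (9.8) sin 12.0° / 1.400 = 1.455 m/s².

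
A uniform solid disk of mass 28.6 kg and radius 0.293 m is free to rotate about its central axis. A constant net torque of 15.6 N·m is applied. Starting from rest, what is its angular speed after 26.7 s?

I = ½MR² = (1/2)(28.6)(0.293)² = 1.228 kg·m².
α = τ/I = 15.6/1.228 = 12.71 rad/s².
ω = ω₀ + αt = 0 + (12.71)(26.7) = 339.3 rad/s.

ω ≈ 339 rad/s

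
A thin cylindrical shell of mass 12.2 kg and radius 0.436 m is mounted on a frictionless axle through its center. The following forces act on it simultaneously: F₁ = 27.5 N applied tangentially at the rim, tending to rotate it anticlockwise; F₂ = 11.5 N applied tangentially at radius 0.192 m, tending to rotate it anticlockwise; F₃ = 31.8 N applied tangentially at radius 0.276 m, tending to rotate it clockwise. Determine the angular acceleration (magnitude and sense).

α ≈ 2.34 rad/s², anticlockwise

I = MR² = (12.2)(0.436)² = 2.319 kg·m².
Taking anticlockwise as positive: τ₁ = +(27.5)(0.436) = +11.99 N·m; τ₂ = +(11.5)(0.192) = +2.208 N·m; τ₃ = −(31.8)(0.276) = −8.777 N·m.
Net torque τ = 5.421 N·m.
α = τ/I = 5.421/2.319 = 2.338 rad/s².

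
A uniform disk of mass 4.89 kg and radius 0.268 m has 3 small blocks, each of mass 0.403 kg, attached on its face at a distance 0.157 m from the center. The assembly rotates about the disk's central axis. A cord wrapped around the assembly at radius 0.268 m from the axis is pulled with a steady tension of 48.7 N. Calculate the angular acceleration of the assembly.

I_disk = ½MR² = ½(4.89)(0.268)² = 0.1756 kg·m².
I_blocks = 3·m·r² = 3(0.403)(0.157)² = 0.02980 kg·m².
Total I = 0.2054 kg·m².
τ = F r = (48.7)(0.268) = 13.05 N·m.
α = τ/I = 13.05/0.2054 = 63.54 rad/s².

α ≈ 63.5 rad/s²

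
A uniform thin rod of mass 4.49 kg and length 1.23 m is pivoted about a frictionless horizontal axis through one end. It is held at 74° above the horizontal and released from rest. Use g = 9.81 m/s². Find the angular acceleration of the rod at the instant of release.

About the pivot, I = (1/3)ML² = (1/3)(4.49)(1.23)² = 2.264 kg·m².
The weight acts at the center, a distance L/2 = 0.6150 m from the pivot; τ = Mg(L/2) cos 74° = 7.467 N·m.
α = τ/I = 7.467/2.264 = 3.298 rad/s².

α ≈ 3.30 rad/s²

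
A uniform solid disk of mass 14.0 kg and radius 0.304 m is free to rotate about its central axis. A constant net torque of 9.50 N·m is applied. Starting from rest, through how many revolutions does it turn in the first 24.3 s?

≈ 690 revolutions

I = ½MR² = (1/2)(14.0)(0.304)² = 0.6469 kg·m².
α = τ/I = 9.50/0.6469 = 14.69 rad/s².
θ = ½αt² = ½(14.69)(24.3)² = 4336 rad.
Revolutions = θ/(2π) = 690.1.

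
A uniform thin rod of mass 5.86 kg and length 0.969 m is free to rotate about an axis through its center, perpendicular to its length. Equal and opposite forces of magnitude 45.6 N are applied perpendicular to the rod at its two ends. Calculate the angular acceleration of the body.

α ≈ 96.4 rad/s²

I = (1/12)ML² = (1/12)(5.86)(0.969)² = 0.4585 kg·m².
The couple gives τ = F·(L/2) + F·(L/2) = F L = (45.6)(0.969) = 44.19 N·m.
From τ = Iα: α = 44.19/0.4585 = 96.37 rad/s².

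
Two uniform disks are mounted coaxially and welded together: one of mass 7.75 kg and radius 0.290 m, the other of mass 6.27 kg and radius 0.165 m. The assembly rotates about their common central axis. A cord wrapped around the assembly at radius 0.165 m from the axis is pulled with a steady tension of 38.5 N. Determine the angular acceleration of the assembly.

α ≈ 15.4 rad/s²

I = ½M₁R₁² + ½M₂R₂² = ½(7.75)(0.290)² + ½(6.27)(0.165)² = 0.4112 kg·m².
τ = F r = (38.5)(0.165) = 6.353 N·m.
α = τ/I = 6.353/0.4112 = 15.45 rad/s².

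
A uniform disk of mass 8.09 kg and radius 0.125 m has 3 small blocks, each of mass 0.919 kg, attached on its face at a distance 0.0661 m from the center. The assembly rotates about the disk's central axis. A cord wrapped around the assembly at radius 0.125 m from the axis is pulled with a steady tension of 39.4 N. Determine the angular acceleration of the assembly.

I_disk = ½MR² = ½(8.09)(0.125)² = 0.06320 kg·m².
I_blocks = 3·m·r² = 3(0.919)(0.0661)² = 0.01205 kg·m².
Total I = 0.07525 kg·m².
τ = F r = (39.4)(0.125) = 4.925 N·m.
α = τ/I = 4.925/0.07525 = 65.45 rad/s².

α ≈ 65.4 rad/s²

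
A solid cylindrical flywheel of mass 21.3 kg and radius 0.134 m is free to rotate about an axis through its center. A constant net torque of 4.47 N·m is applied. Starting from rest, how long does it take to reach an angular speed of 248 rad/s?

I = ½MR² = (1/2)(21.3)(0.134)² = 0.1912 kg·m².
α = τ/I = 4.47/0.1912 = 23.37 rad/s².
ω = αt ⇒ t = ω/α = 248/23.37 = 10.61 s.

t ≈ 10.6 s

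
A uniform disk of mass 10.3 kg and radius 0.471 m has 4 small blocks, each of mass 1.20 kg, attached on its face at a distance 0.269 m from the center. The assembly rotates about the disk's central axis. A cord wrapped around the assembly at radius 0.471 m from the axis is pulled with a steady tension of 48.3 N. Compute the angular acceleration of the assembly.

α ≈ 15.3 rad/s²

I_disk = ½MR² = ½(10.3)(0.471)² = 1.142 kg·m².
I_blocks = 4·m·r² = 4(1.20)(0.269)² = 0.3473 kg·m².
Total I = 1.490 kg·m².
τ = F r = (48.3)(0.471) = 22.75 N·m.
α = τ/I = 22.75/1.490 = 15.27 rad/s².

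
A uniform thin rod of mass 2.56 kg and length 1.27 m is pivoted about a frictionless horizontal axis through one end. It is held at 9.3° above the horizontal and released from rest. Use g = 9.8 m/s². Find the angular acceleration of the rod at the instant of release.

About the pivot, I = (1/3)ML² = (1/3)(2.56)(1.27)² = 1.376 kg·m².
The weight acts at the center, a distance L/2 = 0.6350 m from the pivot; τ = Mg(L/2) cos 9.3° = 15.72 N·m.
α = τ/I = 15.72/1.376 = 11.42 rad/s².
(Equivalently α = (3g/(2L)) cos 9.3° = 11.42 rad/s².)

α ≈ 11.4 rad/s²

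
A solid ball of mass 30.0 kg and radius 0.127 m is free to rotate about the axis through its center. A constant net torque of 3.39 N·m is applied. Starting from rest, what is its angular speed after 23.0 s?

ω ≈ 403 rad/s

I = (2/5)MR² = (2/5)(30.0)(0.127)² = 0.1935 kg·m².
α = τ/I = 3.39/0.1935 = 17.52 rad/s².
ω = ω₀ + αt = 0 + (17.52)(23.0) = 402.8 rad/s.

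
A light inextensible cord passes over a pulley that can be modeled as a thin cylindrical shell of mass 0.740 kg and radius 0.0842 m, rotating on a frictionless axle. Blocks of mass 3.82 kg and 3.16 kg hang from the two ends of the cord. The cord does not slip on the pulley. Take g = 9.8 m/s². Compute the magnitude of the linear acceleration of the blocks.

I = MR² = (0.740)(0.0842)² = 0.005246 kg·m².
Heavier block: m₁g − T₁ = m₁a. Lighter block: T₂ − m₂g = m₂a.
Pulley: (T₁ − T₂)R = Iα = I(a/R), so T₁ − T₂ = (I/R²)a = 1·M_p a = 0.7400·a.
Adding the three: (m₁ − m₂)g = (m₁ + m₂ + 0.7400)a, so a = (3.82 − 3.16)(9.8)/(3.82 + 3.16 + 0.7400) = 0.8378 m/s².

a ≈ 0.838 m/s²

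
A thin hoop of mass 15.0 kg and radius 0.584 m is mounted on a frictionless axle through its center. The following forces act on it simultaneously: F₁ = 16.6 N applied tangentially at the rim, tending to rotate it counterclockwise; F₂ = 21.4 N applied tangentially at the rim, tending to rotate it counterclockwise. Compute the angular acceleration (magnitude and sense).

α ≈ 4.34 rad/s², counterclockwise

I = MR² = (15.0)(0.584)² = 5.116 kg·m².
Taking counterclockwise as positive: τ₁ = +(16.6)(0.584) = +9.694 N·m; τ₂ = +(21.4)(0.584) = +12.50 N·m.
Net torque τ = 22.19 N·m.
α = τ/I = 22.19/5.116 = 4.338 rad/s².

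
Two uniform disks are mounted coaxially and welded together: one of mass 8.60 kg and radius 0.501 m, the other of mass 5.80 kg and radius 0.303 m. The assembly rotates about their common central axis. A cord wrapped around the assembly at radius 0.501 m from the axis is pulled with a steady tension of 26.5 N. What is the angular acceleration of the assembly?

I = ½M₁R₁² + ½M₂R₂² = ½(8.60)(0.501)² + ½(5.80)(0.303)² = 1.346 kg·m².
τ = F r = (26.5)(0.501) = 13.28 N·m.
α = τ/I = 13.28/1.346 = 9.867 rad/s².

α ≈ 9.87 rad/s²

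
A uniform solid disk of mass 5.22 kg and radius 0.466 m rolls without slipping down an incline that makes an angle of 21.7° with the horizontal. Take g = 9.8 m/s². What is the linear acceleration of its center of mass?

a ≈ 2.42 m/s²

Translation along the incline: Mg sinθ − f = Ma.
Rotation about the center: fR = Iα with I = ½MR². No-slip gives a = αR, so f = (I/R²)a = (1/2)M a.
Substituting: Mg sinθ = (1 + 0.5000)Ma, so a = g sinθ/(1 + 0.5000) = (9.8) sin 21.7° / 1.500 = 2.416 m/s².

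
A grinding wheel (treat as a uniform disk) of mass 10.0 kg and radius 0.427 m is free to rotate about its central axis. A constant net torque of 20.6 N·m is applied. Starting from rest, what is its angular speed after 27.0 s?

ω ≈ 610 rad/s

I = ½MR² = (1/2)(10.0)(0.427)² = 0.9116 kg·m².
α = τ/I = 20.6/0.9116 = 22.60 rad/s².
ω = ω₀ + αt = 0 + (22.60)(27.0) = 610.1 rad/s.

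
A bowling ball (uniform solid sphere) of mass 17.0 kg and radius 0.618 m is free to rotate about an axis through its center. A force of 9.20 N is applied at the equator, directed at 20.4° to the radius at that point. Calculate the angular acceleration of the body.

I = (2/5)MR² = (2/5)(17.0)(0.618)² = 2.597 kg·m².
Only the tangential component produces torque: τ = F R sinθ = (9.20)(0.618) sin 20.4° = 1.982 N·m.
From τ = Iα: α = 1.982/2.597 = 0.7631 rad/s².

α ≈ 0.763 rad/s²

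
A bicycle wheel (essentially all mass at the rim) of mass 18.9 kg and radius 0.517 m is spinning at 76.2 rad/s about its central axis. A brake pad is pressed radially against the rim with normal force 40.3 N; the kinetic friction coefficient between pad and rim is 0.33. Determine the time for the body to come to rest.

I = MR² = (18.9)(0.517)² = 5.052 kg·m².
Friction force f = μN = (0.33)(40.3) = 13.30 N at the rim; torque magnitude τ = fR = 6.876 N·m, opposing ω.
|α| = τ/I = 6.876/5.052 = 1.361 rad/s² (deceleration).
0 = ω₀ − |α|t ⇒ t = ω₀/|α| = 76.2/1.361 = 55.99 s.

t ≈ 56.0 s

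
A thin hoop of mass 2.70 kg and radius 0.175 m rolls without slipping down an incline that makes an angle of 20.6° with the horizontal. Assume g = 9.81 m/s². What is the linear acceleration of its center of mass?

a ≈ 1.73 m/s²

Translation along the incline: Mg sinθ − f = Ma.
Rotation about the center: fR = Iα with I = MR². No-slip gives a = αR, so f = (I/R²)a = M a.
Substituting: Mg sinθ = (1 + 1.000)Ma, so a = g sinθ/(1 + 1.000) = (9.81) sin 20.6° / 2.000 = 1.726 m/s².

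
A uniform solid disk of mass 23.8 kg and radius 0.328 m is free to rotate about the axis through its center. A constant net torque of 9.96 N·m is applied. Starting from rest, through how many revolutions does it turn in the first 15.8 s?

≈ 155 revolutions

I = ½MR² = (1/2)(23.8)(0.328)² = 1.280 kg·m².
α = τ/I = 9.96/1.280 = 7.780 rad/s².
θ = ½αt² = ½(7.780)(15.8)² = 971.1 rad.
Revolutions = θ/(2π) = 154.5.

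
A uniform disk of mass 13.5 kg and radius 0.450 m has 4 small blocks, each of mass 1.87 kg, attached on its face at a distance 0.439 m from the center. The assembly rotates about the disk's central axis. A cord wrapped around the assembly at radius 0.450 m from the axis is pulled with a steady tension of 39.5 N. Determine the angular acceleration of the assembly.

α ≈ 6.33 rad/s²

I_disk = ½MR² = ½(13.5)(0.450)² = 1.367 kg·m².
I_blocks = 4·m·r² = 4(1.87)(0.439)² = 1.442 kg·m².
Total I = 2.808 kg·m².
τ = F r = (39.5)(0.450) = 17.78 N·m.
α = τ/I = 17.78/2.808 = 6.329 rad/s².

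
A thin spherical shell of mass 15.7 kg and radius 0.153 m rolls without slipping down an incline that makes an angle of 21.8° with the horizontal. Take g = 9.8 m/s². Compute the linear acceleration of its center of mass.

Translation along the incline: Mg sinθ − f = Ma.
Rotation about the center: fR = Iα with I = (2/3)MR². No-slip gives a = αR, so f = (I/R²)a = (2/3)M a.
Substituting: Mg sinθ = (1 + 0.6667)Ma, so a = g sinθ/(1 + 0.6667) = (9.8) sin 21.8° / 1.667 = 2.184 m/s².

a ≈ 2.18 m/s²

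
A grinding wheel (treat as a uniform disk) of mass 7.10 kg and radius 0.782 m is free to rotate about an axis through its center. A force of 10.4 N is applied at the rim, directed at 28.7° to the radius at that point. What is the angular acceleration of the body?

α ≈ 1.80 rad/s²

I = ½MR² = (1/2)(7.10)(0.782)² = 2.171 kg·m².
Only the tangential component produces torque: τ = F R sinθ = (10.4)(0.782) sin 28.7° = 3.906 N·m.
From τ = Iα: α = 3.906/2.171 = 1.799 rad/s².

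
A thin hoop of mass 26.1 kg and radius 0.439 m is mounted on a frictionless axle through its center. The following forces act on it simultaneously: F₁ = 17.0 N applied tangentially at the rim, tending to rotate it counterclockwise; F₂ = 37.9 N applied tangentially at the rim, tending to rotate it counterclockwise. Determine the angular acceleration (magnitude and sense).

I = MR² = (26.1)(0.439)² = 5.030 kg·m².
Taking counterclockwise as positive: τ₁ = +(17.0)(0.439) = +7.463 N·m; τ₂ = +(37.9)(0.439) = +16.64 N·m.
Net torque τ = 24.10 N·m.
α = τ/I = 24.10/5.030 = 4.791 rad/s².

α ≈ 4.79 rad/s², counterclockwise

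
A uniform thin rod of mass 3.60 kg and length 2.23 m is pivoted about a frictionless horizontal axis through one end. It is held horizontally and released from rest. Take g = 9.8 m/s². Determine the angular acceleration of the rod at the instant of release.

About the pivot, I = (1/3)ML² = (1/3)(3.60)(2.23)² = 5.967 kg·m².
The weight acts at the center, a distance L/2 = 1.115 m from the pivot; τ = Mg(L/2) = 39.34 N·m.
α = τ/I = 39.34/5.967 = 6.592 rad/s².

α ≈ 6.59 rad/s²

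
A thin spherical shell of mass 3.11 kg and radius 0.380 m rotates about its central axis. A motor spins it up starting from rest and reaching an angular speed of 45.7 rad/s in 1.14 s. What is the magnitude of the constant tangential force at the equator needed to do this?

I = (2/3)MR² = (2/3)(3.11)(0.380)² = 0.2994 kg·m².
α = Δω/Δt = (45.7 − 0)/1.14 = 40.09 rad/s².
The required torque is τ = Iα = (0.2994)(40.09) = 12.00 N·m.
A tangential force at the equator gives τ = FR, so F = τ/R = 12.00/0.380 = 31.58 N.

F ≈ 31.6 N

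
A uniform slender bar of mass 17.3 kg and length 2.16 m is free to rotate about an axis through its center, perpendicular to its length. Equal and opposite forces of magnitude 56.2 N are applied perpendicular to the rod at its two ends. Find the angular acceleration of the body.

I = (1/12)ML² = (1/12)(17.3)(2.16)² = 6.726 kg·m².
The couple gives τ = F·(L/2) + F·(L/2) = F L = (56.2)(2.16) = 121.4 N·m.
Newton's second law for rotation, τ = Iα, gives α = τ/I = 121.4/6.726 = 18.05 rad/s².

α ≈ 18.0 rad/s²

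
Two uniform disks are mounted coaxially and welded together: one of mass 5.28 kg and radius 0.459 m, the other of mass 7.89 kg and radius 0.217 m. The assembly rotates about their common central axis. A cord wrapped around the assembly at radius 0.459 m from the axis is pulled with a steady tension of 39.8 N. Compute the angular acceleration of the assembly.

α ≈ 24.6 rad/s²

I = ½M₁R₁² + ½M₂R₂² = ½(5.28)(0.459)² + ½(7.89)(0.217)² = 0.7420 kg·m².
τ = F r = (39.8)(0.459) = 18.27 N·m.
α = τ/I = 18.27/0.7420 = 24.62 rad/s².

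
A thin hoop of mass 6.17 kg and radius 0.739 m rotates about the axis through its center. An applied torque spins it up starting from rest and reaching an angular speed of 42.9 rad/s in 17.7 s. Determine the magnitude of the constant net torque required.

τ ≈ 8.17 N·m

I = MR² = (6.17)(0.739)² = 3.370 kg·m².
α = Δω/Δt = (42.9 − 0)/17.7 = 2.424 rad/s².
τ = Iα = (3.370)(2.424) = 8.167 N·m.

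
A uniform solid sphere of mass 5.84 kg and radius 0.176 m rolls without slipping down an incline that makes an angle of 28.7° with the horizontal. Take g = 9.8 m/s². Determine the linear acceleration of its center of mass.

a ≈ 3.36 m/s²

Translation along the incline: Mg sinθ − f = Ma.
Rotation about the center: fR = Iα with I = (2/5)MR². No-slip gives a = αR, so f = (I/R²)a = (2/5)M a.
Substituting: Mg sinθ = (1 + 0.4000)Ma, so a = g sinθ/(1 + 0.4000) = (9.8) sin 28.7° / 1.400 = 3.362 m/s².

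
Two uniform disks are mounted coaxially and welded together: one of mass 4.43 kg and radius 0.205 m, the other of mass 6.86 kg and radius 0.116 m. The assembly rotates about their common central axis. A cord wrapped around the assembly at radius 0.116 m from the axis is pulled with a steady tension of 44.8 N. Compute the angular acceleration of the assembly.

I = ½M₁R₁² + ½M₂R₂² = ½(4.43)(0.205)² + ½(6.86)(0.116)² = 0.1392 kg·m².
τ = F r = (44.8)(0.116) = 5.197 N·m.
α = τ/I = 5.197/0.1392 = 37.32 rad/s².

α ≈ 37.3 rad/s²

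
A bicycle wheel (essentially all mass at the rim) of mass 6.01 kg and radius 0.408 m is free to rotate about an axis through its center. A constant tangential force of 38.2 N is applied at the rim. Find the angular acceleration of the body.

I = MR² = (6.01)(0.408)² = 1.000 kg·m².
τ = F R = (38.2)(0.408) = 15.59 N·m.
From τ = Iα: α = 15.59/1.000 = 15.58 rad/s².

α ≈ 15.6 rad/s²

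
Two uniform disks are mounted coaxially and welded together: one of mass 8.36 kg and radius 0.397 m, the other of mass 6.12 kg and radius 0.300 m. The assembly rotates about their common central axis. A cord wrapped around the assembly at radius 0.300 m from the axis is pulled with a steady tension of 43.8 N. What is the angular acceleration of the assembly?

I = ½M₁R₁² + ½M₂R₂² = ½(8.36)(0.397)² + ½(6.12)(0.300)² = 0.9342 kg·m².
τ = F r = (43.8)(0.300) = 13.14 N·m.
α = τ/I = 13.14/0.9342 = 14.07 rad/s².

α ≈ 14.1 rad/s²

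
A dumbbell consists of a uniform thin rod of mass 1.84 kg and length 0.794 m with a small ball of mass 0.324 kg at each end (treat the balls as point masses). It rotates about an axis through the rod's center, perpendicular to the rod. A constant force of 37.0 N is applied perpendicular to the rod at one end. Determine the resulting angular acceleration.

I_rod = (1/12)ML² = (1/12)(1.84)(0.794)² = 0.09667 kg·m².
I_balls = 2·m·(L/2)² = 2(0.324)(0.3970)² = 0.1021 kg·m².
Total I = 0.1988 kg·m².
τ = F·(L/2) = (37.0)(0.397) = 14.69 N·m.
α = τ/I = 14.69/0.1988 = 73.89 rad/s².

α ≈ 73.9 rad/s²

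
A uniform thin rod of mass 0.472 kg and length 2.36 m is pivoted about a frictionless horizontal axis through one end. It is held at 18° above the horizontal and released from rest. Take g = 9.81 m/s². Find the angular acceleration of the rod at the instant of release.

About the pivot, I = (1/3)ML² = (1/3)(0.472)(2.36)² = 0.8763 kg·m².
The weight acts at the center, a distance L/2 = 1.180 m from the pivot; τ = Mg(L/2) cos 18° = 5.196 N·m.
α = τ/I = 5.196/0.8763 = 5.930 rad/s².

α ≈ 5.93 rad/s²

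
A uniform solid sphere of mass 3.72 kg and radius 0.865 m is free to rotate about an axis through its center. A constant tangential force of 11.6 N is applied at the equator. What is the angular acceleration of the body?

I = (2/5)MR² = (2/5)(3.72)(0.865)² = 1.113 kg·m².
τ = F R = (11.6)(0.865) = 10.03 N·m.
Newton's second law for rotation, τ = Iα, gives α = τ/I = 10.03/1.113 = 9.012 rad/s².

α ≈ 9.01 rad/s²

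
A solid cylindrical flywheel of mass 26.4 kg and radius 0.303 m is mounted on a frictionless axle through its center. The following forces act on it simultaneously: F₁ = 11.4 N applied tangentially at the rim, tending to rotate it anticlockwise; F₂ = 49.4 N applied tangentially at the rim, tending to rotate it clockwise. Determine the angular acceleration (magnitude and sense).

I = ½MR² = (1/2)(26.4)(0.303)² = 1.212 kg·m².
Taking anticlockwise as positive: τ₁ = +(11.4)(0.303) = +3.454 N·m; τ₂ = −(49.4)(0.303) = −14.97 N·m.
Net torque τ = -11.51 N·m.
α = τ/I = -11.51/1.212 = -9.501 rad/s².

α ≈ 9.50 rad/s², clockwise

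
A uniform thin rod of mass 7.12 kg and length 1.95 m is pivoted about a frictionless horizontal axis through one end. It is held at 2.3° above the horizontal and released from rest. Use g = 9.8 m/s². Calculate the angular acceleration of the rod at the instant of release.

About the pivot, I = (1/3)ML² = (1/3)(7.12)(1.95)² = 9.025 kg·m².
The weight acts at the center, a distance L/2 = 0.9750 m from the pivot; τ = Mg(L/2) cos 2.3° = 67.98 N·m.
α = τ/I = 67.98/9.025 = 7.532 rad/s².
(Equivalently α = (3g/(2L)) cos 2.3° = 7.532 rad/s².)

α ≈ 7.53 rad/s²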